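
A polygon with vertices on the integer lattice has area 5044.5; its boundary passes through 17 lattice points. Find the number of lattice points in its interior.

5037

Pick's theorem A = I + B/2 − 1 rearranges to I = A − B/2 + 1 = 5044.5 − 17/2 + 1 = 5037.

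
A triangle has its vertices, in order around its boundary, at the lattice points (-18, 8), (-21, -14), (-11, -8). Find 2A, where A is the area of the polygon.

202

The shoelace formula gives twice the area as |[(-18)·(-14) − (-21)·8] + [(-21)·(-8) − (-11)·(-14)] + [(-11)·8 − (-18)·(-8)]| = 202, so the area is 101.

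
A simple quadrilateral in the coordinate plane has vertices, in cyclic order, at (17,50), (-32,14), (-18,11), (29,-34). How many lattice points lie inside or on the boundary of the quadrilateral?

By the shoelace formula, twice the signed area is |[17·14 − (-32)·50] + [(-32)·11 − (-18)·14] + [(-18)·(-34) − 29·11] + [29·50 − 17·(-34)]| = 4059, so the area is 2029.5.
Summing gcd(|Δx|,|Δy|) over the edges gives the boundary count: gcd(49,36) + gcd(14,3) + gcd(47,45) + gcd(12,84) = 1+1+1+12 = 15.
Pick's theorem gives I = A − B/2 + 1 = 2029.5 − 15/2 + 1 = 2023, so the closed region contains I + B = 2023 + 15 = 2038 lattice points.

2038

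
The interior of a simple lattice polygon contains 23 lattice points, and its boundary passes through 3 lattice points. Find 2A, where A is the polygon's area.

47

By Pick's theorem, A = I + B/2 − 1 = 23 + 3/2 − 1 = 47/2.
Hence 2A = 47.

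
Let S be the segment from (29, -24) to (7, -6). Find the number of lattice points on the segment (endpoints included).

3

The number of lattice points on a segment between lattice points is gcd(|Δx|,|Δy|) + 1 = gcd(22,18) + 1 = 2 + 1 = 3.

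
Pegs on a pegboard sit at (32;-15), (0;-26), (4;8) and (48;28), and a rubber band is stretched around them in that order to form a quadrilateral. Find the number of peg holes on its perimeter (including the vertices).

8

Along each edge there are gcd(|Δx|,|Δy|)+1 lattice points, so counting each shared vertex once the boundary has gcd(32,11) + gcd(4,34) + gcd(44,20) + gcd(16,43) = 1+2+4+1 = 8.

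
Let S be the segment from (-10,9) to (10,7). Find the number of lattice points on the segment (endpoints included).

3

The number of lattice points on a segment between lattice points is gcd(|Δx|,|Δy|) + 1 = gcd(20,2) + 1 = 2 + 1 = 3.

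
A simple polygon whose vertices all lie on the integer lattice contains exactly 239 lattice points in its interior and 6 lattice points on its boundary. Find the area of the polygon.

Pick's theorem states A = I + B/2 − 1, so A = 239 + 6/2 − 1 = 241.

241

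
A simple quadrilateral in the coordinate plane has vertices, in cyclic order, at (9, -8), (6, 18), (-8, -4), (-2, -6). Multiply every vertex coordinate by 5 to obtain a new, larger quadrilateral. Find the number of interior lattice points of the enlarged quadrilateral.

By the shoelace formula, twice the signed area is |(9·18 − 6·(-8)) + (6·(-4) − (-8)·18) + ((-8)·(-6) − (-2)·(-4)) + ((-2)·(-8) − 9·(-6))| = 440, so the area is 220.
The number of boundary lattice points is Σ gcd(|Δx|,|Δy|) = gcd(3,26) + gcd(14,22) + gcd(6,2) + gcd(11,2) = 1+2+2+1 = 6.
Scaling by 5 multiplies the area by 5² = 25 (so the new area is 5500) and multiplies the boundary lattice-point count by 5, giving 30.
By Pick's theorem, the interior count of the dilated polygon is 5500 − 30/2 + 1 = 5486.

5486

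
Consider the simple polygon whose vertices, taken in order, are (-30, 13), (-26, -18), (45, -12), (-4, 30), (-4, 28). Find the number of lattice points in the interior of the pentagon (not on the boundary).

The shoelace formula gives twice the area as |((-30)·(-18) − (-26)·13) + ((-26)·(-12) − 45·(-18)) + (45·30 − (-4)·(-12)) + ((-4)·28 − (-4)·30) + ((-4)·13 − (-30)·28)| = 4098, so the area is 2049.
Summing gcd(|Δx|,|Δy|) over the edges gives the boundary count: gcd(4,31) + gcd(71,6) + gcd(49,42) + gcd(0,2) + gcd(26,15) = 1+1+7+2+1 = 12.
By Pick's theorem A = I + B/2 − 1, so I = 2049 − 12/2 + 1 = 2044.

2044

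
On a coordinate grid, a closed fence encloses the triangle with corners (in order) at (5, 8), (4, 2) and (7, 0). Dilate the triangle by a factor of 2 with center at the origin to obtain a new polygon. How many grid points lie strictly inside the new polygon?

37

Using the shoelace formula, 2A = |[5·2 − 4·8] + [4·0 − 7·2] + [7·8 − 5·0]| = 20, so the area is 10.
Summing gcd(|Δx|,|Δy|) over the edges gives the boundary count: gcd(1,6) + gcd(3,2) + gcd(2,8) = 1+1+2 = 4.
Scaling by 2 multiplies the area by 2² = 4 (so the new area is 40) and multiplies the boundary lattice-point count by 2, giving 8.
By Pick's theorem, the interior count of the dilated polygon is 40 − 8/2 + 1 = 37.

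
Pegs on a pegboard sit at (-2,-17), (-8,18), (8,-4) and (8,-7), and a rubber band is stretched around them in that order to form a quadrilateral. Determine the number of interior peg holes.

222

By the shoelace formula, twice the signed area is |((-2)·18 − (-8)·(-17)) + ((-8)·(-4) − 8·18) + (8·(-7) − 8·(-4)) + (8·(-17) − (-2)·(-7))| = 458, so the area is 229.
Summing gcd(|Δx|,|Δy|) over the edges gives the boundary count: gcd(6,35) + gcd(16,22) + gcd(0,3) + gcd(10,10) = 1+2+3+10 = 16.
Pick's theorem gives I = A − B/2 + 1 = 229 − 16/2 + 1 = 222.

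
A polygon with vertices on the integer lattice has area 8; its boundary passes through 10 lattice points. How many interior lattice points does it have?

From Pick's theorem, I = A − B/2 + 1 = 8 − 10/2 + 1 = 4.

4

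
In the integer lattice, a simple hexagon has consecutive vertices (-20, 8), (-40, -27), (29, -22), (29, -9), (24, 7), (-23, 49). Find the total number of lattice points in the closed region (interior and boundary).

2738

The shoelace formula gives twice the area as |[(-20)·(-27) − (-40)·8] + [(-40)·(-22) − 29·(-27)] + [29·(-9) − 29·(-22)] + [29·7 − 24·(-9)] + [24·49 − (-23)·7] + [(-23)·8 − (-20)·49]| = 5452, so the area is 2726.
The number of boundary lattice points is Σ gcd(|Δx|,|Δy|) = gcd(20,35) + gcd(69,5) + gcd(0,13) + gcd(5,16) + gcd(47,42) + gcd(3,41) = 5+1+13+1+1+1 = 22.
Pick's theorem gives I = A − B/2 + 1 = 2726 − 22/2 + 1 = 2716, so the closed region contains I + B = 2716 + 22 = 2738 lattice points.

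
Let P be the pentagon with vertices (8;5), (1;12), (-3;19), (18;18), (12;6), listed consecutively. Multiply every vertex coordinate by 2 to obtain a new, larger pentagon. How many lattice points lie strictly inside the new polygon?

677

Using the shoelace formula, 2A = |[8·12 − 1·5] + [1·19 − (-3)·12] + [(-3)·18 − 18·19] + [18·6 − 12·18] + [12·5 − 8·6]| = 346, so the area is 173.
Summing gcd(|Δx|,|Δy|) over the edges gives the boundary count: gcd(7,7) + gcd(4,7) + gcd(21,1) + gcd(6,12) + gcd(4,1) = 7+1+1+6+1 = 16.
Scaling by 2 multiplies the area by 2² = 4 (so the new area is 692) and multiplies the boundary lattice-point count by 2, giving 32.
By Pick's theorem, the interior count of the dilated polygon is 692 − 32/2 + 1 = 677.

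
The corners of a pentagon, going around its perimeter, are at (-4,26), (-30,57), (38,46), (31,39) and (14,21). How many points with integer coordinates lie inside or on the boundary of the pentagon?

Using the shoelace formula, 2A = |((-4)·57 − (-30)·26) + ((-30)·46 − 38·57) + (38·39 − 31·46) + (31·21 − 14·39) + (14·26 − (-4)·21)| = 2385, so the area is 1192.5.
Along each edge there are gcd(|Δx|,|Δy|)+1 lattice points, so counting each shared vertex once the boundary has gcd(26,31) + gcd(68,11) + gcd(7,7) + gcd(17,18) + gcd(18,5) = 1+1+7+1+1 = 11.
Pick's theorem gives I = A − B/2 + 1 = 1192.5 − 11/2 + 1 = 1188, so the closed region contains I + B = 1188 + 11 = 1199 lattice points.

1199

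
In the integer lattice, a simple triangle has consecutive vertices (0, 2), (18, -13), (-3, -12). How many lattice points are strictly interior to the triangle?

147

The shoelace formula gives twice the area as |(0·(-13) − 18·2) + (18·(-12) − (-3)·(-13)) + ((-3)·2 − 0·(-12))| = 297, so the area is 148.5.
Along each edge there are gcd(|Δx|,|Δy|)+1 lattice points, so counting each shared vertex once the boundary has gcd(18,15) + gcd(21,1) + gcd(3,14) = 3+1+1 = 5.
Pick's theorem gives I = A − B/2 + 1 = 148.5 − 5/2 + 1 = 147.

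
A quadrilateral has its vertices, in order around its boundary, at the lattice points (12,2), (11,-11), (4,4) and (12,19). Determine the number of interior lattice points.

112

The shoelace formula gives twice the area as |(12·(-11) − 11·2) + (11·4 − 4·(-11)) + (4·19 − 12·4) + (12·2 − 12·19)| = 242, so the area is 121.
Summing gcd(|Δx|,|Δy|) over the edges gives the boundary count: gcd(1,13) + gcd(7,15) + gcd(8,15) + gcd(0,17) = 1+1+1+17 = 20.
Pick's theorem gives I = A − B/2 + 1 = 121 − 20/2 + 1 = 112.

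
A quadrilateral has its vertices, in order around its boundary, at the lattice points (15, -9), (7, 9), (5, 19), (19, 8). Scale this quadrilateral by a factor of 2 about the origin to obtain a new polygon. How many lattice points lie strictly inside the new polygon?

647

The shoelace formula gives twice the area as |[15·9 − 7·(-9)] + [7·19 − 5·9] + [5·8 − 19·19] + [19·(-9) − 15·8]| = 326, so the area is 163.
Along each edge there are gcd(|Δx|,|Δy|)+1 lattice points, so counting each shared vertex once the boundary has gcd(8,18) + gcd(2,10) + gcd(14,11) + gcd(4,17) = 2+2+1+1 = 6.
Scaling by 2 multiplies the area by 2² = 4 (so the new area is 652) and multiplies the boundary lattice-point count by 2, giving 12.
By Pick's theorem, the interior count of the dilated polygon is 652 − 12/2 + 1 = 647.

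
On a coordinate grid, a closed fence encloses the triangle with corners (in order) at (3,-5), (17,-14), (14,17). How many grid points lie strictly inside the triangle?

198

The shoelace formula gives twice the area as |(3·(-14) − 17·(-5)) + (17·17 − 14·(-14)) + (14·(-5) − 3·17)| = 407, so the area is 407/2.
Summing gcd(|Δx|,|Δy|) over the edges gives the boundary count: gcd(14,9) + gcd(3,31) + gcd(11,22) = 1+1+11 = 13.
Pick's theorem gives I = A − B/2 + 1 = 407/2 − 13/2 + 1 = 198.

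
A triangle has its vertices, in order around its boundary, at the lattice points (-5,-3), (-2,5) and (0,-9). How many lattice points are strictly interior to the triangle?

By the shoelace formula, twice the signed area is |((-5)·5 − (-2)·(-3)) + ((-2)·(-9) − 0·5) + (0·(-3) − (-5)·(-9))| = 58, so the area is 29.
Along each edge there are gcd(|Δx|,|Δy|)+1 lattice points, so counting each shared vertex once the boundary has gcd(3,8) + gcd(2,14) + gcd(5,6) = 1+2+1 = 4.
Pick's theorem gives I = A − B/2 + 1 = 29 − 4/2 + 1 = 28.

28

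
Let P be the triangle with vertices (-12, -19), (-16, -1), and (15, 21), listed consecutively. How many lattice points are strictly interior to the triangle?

Using the shoelace formula, 2A = |[(-12)·(-1) − (-16)·(-19)] + [(-16)·21 − 15·(-1)] + [15·(-19) − (-12)·21]| = 646, so the area is 323.
The number of boundary lattice points is Σ gcd(|Δx|,|Δy|) = gcd(4,18) + gcd(31,22) + gcd(27,40) = 2+1+1 = 4.
By Pick's theorem A = I + B/2 − 1, so I = 323 − 4/2 + 1 = 322.

322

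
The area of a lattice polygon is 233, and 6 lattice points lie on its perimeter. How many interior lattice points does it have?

231

Pick's theorem A = I + B/2 − 1 rearranges to I = A − B/2 + 1 = 233 − 6/2 + 1 = 231.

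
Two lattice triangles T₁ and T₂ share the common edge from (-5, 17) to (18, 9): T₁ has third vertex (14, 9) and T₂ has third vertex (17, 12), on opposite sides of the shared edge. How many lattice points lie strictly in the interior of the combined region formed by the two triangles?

The union is the simple quadrilateral with vertices (-5, 17), (14, 9), (18, 9), (17, 12) in order.
The shoelace formula gives twice the area as |[(-5)·9 − 14·17] + [14·9 − 18·9] + [18·12 − 17·9] + [17·17 − (-5)·12]| = 93, so the area is 46.5.
Summing gcd(|Δx|,|Δy|) over the edges gives the boundary count: gcd(19,8) + gcd(4,0) + gcd(1,3) + gcd(22,5) = 1+4+1+1 = 7.
By Pick's theorem I = A − B/2 + 1 = 46.5 − 7/2 + 1 = 44.

44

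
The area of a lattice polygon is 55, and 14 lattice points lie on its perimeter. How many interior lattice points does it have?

Pick's theorem A = I + B/2 − 1 rearranges to I = A − B/2 + 1 = 55 − 14/2 + 1 = 49.

49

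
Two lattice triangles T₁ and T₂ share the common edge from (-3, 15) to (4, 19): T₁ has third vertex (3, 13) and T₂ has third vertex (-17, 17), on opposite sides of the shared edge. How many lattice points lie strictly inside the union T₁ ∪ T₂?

52

The union is the simple quadrilateral with vertices (-3, 15), (3, 13), (4, 19), (-17, 17) in order.
By the shoelace formula, twice the signed area is |[(-3)·13 − 3·15] + [3·19 − 4·13] + [4·17 − (-17)·19] + [(-17)·15 − (-3)·17]| = 108, so the area is 54.
The number of boundary lattice points is Σ gcd(|Δx|,|Δy|) = gcd(6,2) + gcd(1,6) + gcd(21,2) + gcd(14,2) = 2+1+1+2 = 6.
By Pick's theorem I = A − B/2 + 1 = 54 − 6/2 + 1 = 52.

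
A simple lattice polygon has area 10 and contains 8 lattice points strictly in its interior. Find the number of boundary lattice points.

6

Pick's theorem gives A = I + B/2 − 1, so B = 2(A − I + 1) = 2(10 − 8 + 1) = 6.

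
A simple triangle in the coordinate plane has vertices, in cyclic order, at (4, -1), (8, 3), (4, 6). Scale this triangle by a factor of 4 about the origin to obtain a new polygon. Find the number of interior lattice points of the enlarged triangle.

Using the shoelace formula, 2A = |[4·3 − 8·(-1)] + [8·6 − 4·3] + [4·(-1) − 4·6]| = 28, so the area is 14.
Summing gcd(|Δx|,|Δy|) over the edges gives the boundary count: gcd(4,4) + gcd(4,3) + gcd(0,7) = 4+1+7 = 12.
Scaling by 4 multiplies the area by 4² = 16 (so the new area is 224) and multiplies the boundary lattice-point count by 4, giving 48.
By Pick's theorem, the interior count of the dilated polygon is 224 − 48/2 + 1 = 201.

201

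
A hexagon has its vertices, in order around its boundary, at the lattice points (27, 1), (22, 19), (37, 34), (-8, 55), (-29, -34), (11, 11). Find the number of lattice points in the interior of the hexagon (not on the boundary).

Using the shoelace formula, 2A = |[27·19 − 22·1] + [22·34 − 37·19] + [37·55 − (-8)·34] + [(-8)·(-34) − (-29)·55] + [(-29)·11 − 11·(-34)] + [11·1 − 27·11]| = 4479, so the area is 4479/2.
Summing gcd(|Δx|,|Δy|) over the edges gives the boundary count: gcd(5,18) + gcd(15,15) + gcd(45,21) + gcd(21,89) + gcd(40,45) + gcd(16,10) = 1+15+3+1+5+2 = 27.
Pick's theorem gives I = A − B/2 + 1 = 4479/2 − 27/2 + 1 = 2227.

2227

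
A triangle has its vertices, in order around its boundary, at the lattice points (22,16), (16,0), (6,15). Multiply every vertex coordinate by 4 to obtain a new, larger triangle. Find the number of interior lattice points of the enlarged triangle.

1985

By the shoelace formula, twice the signed area is |(22·0 − 16·16) + (16·15 − 6·0) + (6·16 − 22·15)| = 250, so the area is 125.
Summing gcd(|Δx|,|Δy|) over the edges gives the boundary count: gcd(6,16) + gcd(10,15) + gcd(16,1) = 2+5+1 = 8.
Scaling by 4 multiplies the area by 4² = 16 (so the new area is 2000) and multiplies the boundary lattice-point count by 4, giving 32.
By Pick's theorem, the interior count of the dilated polygon is 2000 − 32/2 + 1 = 1985.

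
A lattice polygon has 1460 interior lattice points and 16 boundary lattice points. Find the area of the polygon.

1467

By Pick's theorem, A = I + B/2 − 1 = 1460 + 16/2 − 1 = 1467.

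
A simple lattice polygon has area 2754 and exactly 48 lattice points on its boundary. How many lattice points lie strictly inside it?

From Pick's theorem, I = A − B/2 + 1 = 2754 − 48/2 + 1 = 2731.

2731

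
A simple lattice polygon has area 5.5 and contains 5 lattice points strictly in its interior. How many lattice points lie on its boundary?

Pick's theorem gives A = I + B/2 − 1, so B = 2(A − I + 1) = 2(5.5 − 5 + 1) = 3.

3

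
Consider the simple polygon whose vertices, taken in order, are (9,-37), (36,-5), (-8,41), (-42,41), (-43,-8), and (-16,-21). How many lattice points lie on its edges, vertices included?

The number of boundary lattice points is Σ gcd(|Δx|,|Δy|) = gcd(27,32) + gcd(44,46) + gcd(34,0) + gcd(1,49) + gcd(27,13) + gcd(25,16) = 1+2+34+1+1+1 = 40.

40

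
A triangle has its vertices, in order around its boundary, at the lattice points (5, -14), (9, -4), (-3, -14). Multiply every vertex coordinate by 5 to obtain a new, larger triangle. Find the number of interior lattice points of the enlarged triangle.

971

By the shoelace formula, twice the signed area is |[5·(-4) − 9·(-14)] + [9·(-14) − (-3)·(-4)] + [(-3)·(-14) − 5·(-14)]| = 80, so the area is 40.
The number of boundary lattice points is Σ gcd(|Δx|,|Δy|) = gcd(4,10) + gcd(12,10) + gcd(8,0) = 2+2+8 = 12.
Scaling by 5 multiplies the area by 5² = 25 (so the new area is 1000) and multiplies the boundary lattice-point count by 5, giving 60.
By Pick's theorem, the interior count of the dilated polygon is 1000 − 60/2 + 1 = 971.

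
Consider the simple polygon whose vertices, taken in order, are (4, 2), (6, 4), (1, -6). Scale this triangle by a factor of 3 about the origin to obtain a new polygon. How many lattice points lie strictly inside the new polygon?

34

By the shoelace formula, twice the signed area is |(4·4 − 6·2) + (6·(-6) − 1·4) + (1·2 − 4·(-6))| = 10, so the area is 5.
Along each edge there are gcd(|Δx|,|Δy|)+1 lattice points, so counting each shared vertex once the boundary has gcd(2,2) + gcd(5,10) + gcd(3,8) = 2+5+1 = 8.
Scaling by 3 multiplies the area by 3² = 9 (so the new area is 45) and multiplies the boundary lattice-point count by 3, giving 24.
By Pick's theorem, the interior count of the dilated polygon is 45 − 24/2 + 1 = 34.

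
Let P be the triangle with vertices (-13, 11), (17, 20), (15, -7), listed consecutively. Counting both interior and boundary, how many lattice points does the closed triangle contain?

400

The shoelace formula gives twice the area as |((-13)·20 − 17·11) + (17·(-7) − 15·20) + (15·11 − (-13)·(-7))| = 792, so the area is 396.
Summing gcd(|Δx|,|Δy|) over the edges gives the boundary count: gcd(30,9) + gcd(2,27) + gcd(28,18) = 3+1+2 = 6.
Pick's theorem gives I = A − B/2 + 1 = 396 − 6/2 + 1 = 394, so the closed region contains I + B = 394 + 6 = 400 lattice points.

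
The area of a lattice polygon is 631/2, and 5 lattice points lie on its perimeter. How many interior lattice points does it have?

314

Pick's theorem A = I + B/2 − 1 rearranges to I = A − B/2 + 1 = 631/2 − 5/2 + 1 = 314.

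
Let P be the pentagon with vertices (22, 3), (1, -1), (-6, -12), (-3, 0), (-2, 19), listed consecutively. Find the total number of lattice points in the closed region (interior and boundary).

The shoelace formula gives twice the area as |[22·(-1) − 1·3] + [1·(-12) − (-6)·(-1)] + [(-6)·0 − (-3)·(-12)] + [(-3)·19 − (-2)·0] + [(-2)·3 − 22·19]| = 560, so the area is 280.
Along each edge there are gcd(|Δx|,|Δy|)+1 lattice points, so counting each shared vertex once the boundary has gcd(21,4) + gcd(7,11) + gcd(3,12) + gcd(1,19) + gcd(24,16) = 1+1+3+1+8 = 14.
Pick's theorem gives I = A − B/2 + 1 = 280 − 14/2 + 1 = 274, so the closed region contains I + B = 274 + 14 = 288 lattice points.

288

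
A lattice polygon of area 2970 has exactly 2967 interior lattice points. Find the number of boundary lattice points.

Pick's theorem gives A = I + B/2 − 1, so B = 2(A − I + 1) = 2(2970 − 2967 + 1) = 8.

8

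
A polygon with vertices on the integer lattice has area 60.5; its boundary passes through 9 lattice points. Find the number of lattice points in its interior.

57

Pick's theorem A = I + B/2 − 1 rearranges to I = A − B/2 + 1 = 60.5 − 9/2 + 1 = 57.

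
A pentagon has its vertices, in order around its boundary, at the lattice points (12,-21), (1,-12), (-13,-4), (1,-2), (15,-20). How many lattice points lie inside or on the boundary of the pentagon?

Using the shoelace formula, 2A = |(12·(-12) − 1·(-21)) + (1·(-4) − (-13)·(-12)) + ((-13)·(-2) − 1·(-4)) + (1·(-20) − 15·(-2)) + (15·(-21) − 12·(-20))| = 318, so the area is 159.
Along each edge there are gcd(|Δx|,|Δy|)+1 lattice points, so counting each shared vertex once the boundary has gcd(11,9) + gcd(14,8) + gcd(14,2) + gcd(14,18) + gcd(3,1) = 1+2+2+2+1 = 8.
Pick's theorem gives I = A − B/2 + 1 = 159 − 8/2 + 1 = 156, so the closed region contains I + B = 156 + 8 = 164 lattice points.

164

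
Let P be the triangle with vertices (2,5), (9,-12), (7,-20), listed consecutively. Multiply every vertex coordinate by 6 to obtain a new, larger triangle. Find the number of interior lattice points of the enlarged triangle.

1597

The shoelace formula gives twice the area as |[2·(-12) − 9·5] + [9·(-20) − 7·(-12)] + [7·5 − 2·(-20)]| = 90, so the area is 45.
The number of boundary lattice points is Σ gcd(|Δx|,|Δy|) = gcd(7,17) + gcd(2,8) + gcd(5,25) = 1+2+5 = 8.
Scaling by 6 multiplies the area by 6² = 36 (so the new area is 1620) and multiplies the boundary lattice-point count by 6, giving 48.
By Pick's theorem, the interior count of the dilated polygon is 1620 − 48/2 + 1 = 1597.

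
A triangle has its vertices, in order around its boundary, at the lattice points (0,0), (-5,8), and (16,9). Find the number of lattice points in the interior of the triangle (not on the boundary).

Using the shoelace formula, 2A = |[0·8 − (-5)·0] + [(-5)·9 − 16·8] + [16·0 − 0·9]| = 173, so the area is 86.5.
Along each edge there are gcd(|Δx|,|Δy|)+1 lattice points, so counting each shared vertex once the boundary has gcd(5,8) + gcd(21,1) + gcd(16,9) = 1+1+1 = 3.
Pick's theorem gives I = A − B/2 + 1 = 86.5 − 3/2 + 1 = 86.

86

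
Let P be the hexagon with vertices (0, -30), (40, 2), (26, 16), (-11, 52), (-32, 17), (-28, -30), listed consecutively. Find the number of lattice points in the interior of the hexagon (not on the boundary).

3506

The shoelace formula gives twice the area as |[0·2 − 40·(-30)] + [40·16 − 26·2] + [26·52 − (-11)·16] + [(-11)·17 − (-32)·52] + [(-32)·(-30) − (-28)·17] + [(-28)·(-30) − 0·(-30)]| = 7069, so the area is 7069/2.
Along each edge there are gcd(|Δx|,|Δy|)+1 lattice points, so counting each shared vertex once the boundary has gcd(40,32) + gcd(14,14) + gcd(37,36) + gcd(21,35) + gcd(4,47) + gcd(28,0) = 8+14+1+7+1+28 = 59.
By Pick's theorem A = I + B/2 − 1, so I = 7069/2 − 59/2 + 1 = 3506.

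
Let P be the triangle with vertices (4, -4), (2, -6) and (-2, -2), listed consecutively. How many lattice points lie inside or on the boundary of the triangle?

The shoelace formula gives twice the area as |(4·(-6) − 2·(-4)) + (2·(-2) − (-2)·(-6)) + ((-2)·(-4) − 4·(-2))| = 16, so the area is 8.
Along each edge there are gcd(|Δx|,|Δy|)+1 lattice points, so counting each shared vertex once the boundary has gcd(2,2) + gcd(4,4) + gcd(6,2) = 2+4+2 = 8.
Pick's theorem gives I = A − B/2 + 1 = 8 − 8/2 + 1 = 5, so the closed region contains I + B = 5 + 8 = 13 lattice points.

13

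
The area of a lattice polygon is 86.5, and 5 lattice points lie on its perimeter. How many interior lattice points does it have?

85

Pick's theorem A = I + B/2 − 1 rearranges to I = A − B/2 + 1 = 86.5 − 5/2 + 1 = 85.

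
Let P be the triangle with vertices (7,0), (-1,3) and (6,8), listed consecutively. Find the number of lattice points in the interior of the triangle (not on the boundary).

The shoelace formula gives twice the area as |(7·3 − (-1)·0) + ((-1)·8 − 6·3) + (6·0 − 7·8)| = 61, so the area is 30.5.
Along each edge there are gcd(|Δx|,|Δy|)+1 lattice points, so counting each shared vertex once the boundary has gcd(8,3) + gcd(7,5) + gcd(1,8) = 1+1+1 = 3.
By Pick's theorem A = I + B/2 − 1, so I = 30.5 − 3/2 + 1 = 30.

30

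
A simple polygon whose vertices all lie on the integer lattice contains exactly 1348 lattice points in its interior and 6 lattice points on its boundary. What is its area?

1350

Pick's theorem states A = I + B/2 − 1, so A = 1348 + 6/2 − 1 = 1350.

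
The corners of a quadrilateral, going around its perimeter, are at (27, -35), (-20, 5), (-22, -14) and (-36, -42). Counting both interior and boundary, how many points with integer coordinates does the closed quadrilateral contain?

1332

The shoelace formula gives twice the area as |[27·5 − (-20)·(-35)] + [(-20)·(-14) − (-22)·5] + [(-22)·(-42) − (-36)·(-14)] + [(-36)·(-35) − 27·(-42)]| = 2639, so the area is 1319.5.
Along each edge there are gcd(|Δx|,|Δy|)+1 lattice points, so counting each shared vertex once the boundary has gcd(47,40) + gcd(2,19) + gcd(14,28) + gcd(63,7) = 1+1+14+7 = 23.
Pick's theorem gives I = A − B/2 + 1 = 1319.5 − 23/2 + 1 = 1309, so the closed region contains I + B = 1309 + 23 = 1332 lattice points.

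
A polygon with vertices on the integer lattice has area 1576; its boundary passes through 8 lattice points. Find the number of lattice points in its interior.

1573

Pick's theorem A = I + B/2 − 1 rearranges to I = A − B/2 + 1 = 1576 − 8/2 + 1 = 1573.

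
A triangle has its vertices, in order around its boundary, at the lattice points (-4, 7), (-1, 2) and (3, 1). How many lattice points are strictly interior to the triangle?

8

By the shoelace formula, twice the signed area is |[(-4)·2 − (-1)·7] + [(-1)·1 − 3·2] + [3·7 − (-4)·1]| = 17, so the area is 8.5.
Along each edge there are gcd(|Δx|,|Δy|)+1 lattice points, so counting each shared vertex once the boundary has gcd(3,5) + gcd(4,1) + gcd(7,6) = 1+1+1 = 3.
By Pick's theorem A = I + B/2 − 1, so I = 8.5 − 3/2 + 1 = 8.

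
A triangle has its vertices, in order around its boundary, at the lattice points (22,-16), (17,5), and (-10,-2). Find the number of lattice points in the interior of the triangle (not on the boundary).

By the shoelace formula, twice the signed area is |(22·5 − 17·(-16)) + (17·(-2) − (-10)·5) + ((-10)·(-16) − 22·(-2))| = 602, so the area is 301.
Along each edge there are gcd(|Δx|,|Δy|)+1 lattice points, so counting each shared vertex once the boundary has gcd(5,21) + gcd(27,7) + gcd(32,14) = 1+1+2 = 4.
Pick's theorem gives I = A − B/2 + 1 = 301 − 4/2 + 1 = 300.

300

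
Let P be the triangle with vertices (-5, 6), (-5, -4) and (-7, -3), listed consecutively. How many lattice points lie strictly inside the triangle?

5

Using the shoelace formula, 2A = |((-5)·(-4) − (-5)·6) + ((-5)·(-3) − (-7)·(-4)) + ((-7)·6 − (-5)·(-3))| = 20, so the area is 10.
The number of boundary lattice points is Σ gcd(|Δx|,|Δy|) = gcd(0,10) + gcd(2,1) + gcd(2,9) = 10+1+1 = 12.
By Pick's theorem A = I + B/2 − 1, so I = 10 − 12/2 + 1 = 5.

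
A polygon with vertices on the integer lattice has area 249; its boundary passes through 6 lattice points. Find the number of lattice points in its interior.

Pick's theorem A = I + B/2 − 1 rearranges to I = A − B/2 + 1 = 249 − 6/2 + 1 = 247.

247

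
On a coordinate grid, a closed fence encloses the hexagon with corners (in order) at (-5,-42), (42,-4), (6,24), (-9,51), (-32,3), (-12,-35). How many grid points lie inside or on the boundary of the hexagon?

By the shoelace formula, twice the signed area is |((-5)·(-4) − 42·(-42)) + (42·24 − 6·(-4)) + (6·51 − (-9)·24) + ((-9)·3 − (-32)·51) + ((-32)·(-35) − (-12)·3) + ((-12)·(-42) − (-5)·(-35))| = 6428, so the area is 3214.
Along each edge there are gcd(|Δx|,|Δy|)+1 lattice points, so counting each shared vertex once the boundary has gcd(47,38) + gcd(36,28) + gcd(15,27) + gcd(23,48) + gcd(20,38) + gcd(7,7) = 1+4+3+1+2+7 = 18.
Pick's theorem gives I = A − B/2 + 1 = 3214 − 18/2 + 1 = 3206, so the closed region contains I + B = 3206 + 18 = 3224 lattice points.

3224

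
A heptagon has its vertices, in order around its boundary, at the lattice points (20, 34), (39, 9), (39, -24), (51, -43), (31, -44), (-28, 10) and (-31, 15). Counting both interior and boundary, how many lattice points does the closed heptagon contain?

3112

By the shoelace formula, twice the signed area is |[20·9 − 39·34] + [39·(-24) − 39·9] + [39·(-43) − 51·(-24)] + [51·(-44) − 31·(-43)] + [31·10 − (-28)·(-44)] + [(-28)·15 − (-31)·10] + [(-31)·34 − 20·15]| = 6183, so the area is 6183/2.
Along each edge there are gcd(|Δx|,|Δy|)+1 lattice points, so counting each shared vertex once the boundary has gcd(19,25) + gcd(0,33) + gcd(12,19) + gcd(20,1) + gcd(59,54) + gcd(3,5) + gcd(51,19) = 1+33+1+1+1+1+1 = 39.
Pick's theorem gives I = A − B/2 + 1 = 6183/2 − 39/2 + 1 = 3073, so the closed region contains I + B = 3073 + 39 = 3112 lattice points.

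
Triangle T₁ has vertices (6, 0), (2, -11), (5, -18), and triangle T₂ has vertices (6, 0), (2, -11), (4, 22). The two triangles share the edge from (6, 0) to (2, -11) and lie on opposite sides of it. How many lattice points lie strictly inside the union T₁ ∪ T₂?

The union is the simple quadrilateral with vertices (6, 0), (5, -18), (2, -11), (4, 22) in order.
By the shoelace formula, twice the signed area is |[6·(-18) − 5·0] + [5·(-11) − 2·(-18)] + [2·22 − 4·(-11)] + [4·0 − 6·22]| = 171, so the area is 171/2.
Summing gcd(|Δx|,|Δy|) over the edges gives the boundary count: gcd(1,18) + gcd(3,7) + gcd(2,33) + gcd(2,22) = 1+1+1+2 = 5.
By Pick's theorem I = A − B/2 + 1 = 171/2 − 5/2 + 1 = 84.

84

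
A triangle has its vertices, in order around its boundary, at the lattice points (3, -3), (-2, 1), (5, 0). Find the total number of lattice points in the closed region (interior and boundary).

Using the shoelace formula, 2A = |(3·1 − (-2)·(-3)) + ((-2)·0 − 5·1) + (5·(-3) − 3·0)| = 23, so the area is 23/2.
Summing gcd(|Δx|,|Δy|) over the edges gives the boundary count: gcd(5,4) + gcd(7,1) + gcd(2,3) = 1+1+1 = 3.
Pick's theorem gives I = A − B/2 + 1 = 23/2 − 3/2 + 1 = 11, so the closed region contains I + B = 11 + 3 = 14 lattice points.

14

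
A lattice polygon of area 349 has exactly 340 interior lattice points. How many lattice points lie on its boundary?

20

Pick's theorem gives A = I + B/2 − 1, so B = 2(A − I + 1) = 2(349 − 340 + 1) = 20.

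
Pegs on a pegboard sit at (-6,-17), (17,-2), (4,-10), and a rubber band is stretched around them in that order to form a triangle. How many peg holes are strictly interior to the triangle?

5

Using the shoelace formula, 2A = |[(-6)·(-2) − 17·(-17)] + [17·(-10) − 4·(-2)] + [4·(-17) − (-6)·(-10)]| = 11, so the area is 11/2.
Along each edge there are gcd(|Δx|,|Δy|)+1 lattice points, so counting each shared vertex once the boundary has gcd(23,15) + gcd(13,8) + gcd(10,7) = 1+1+1 = 3.
By Pick's theorem A = I + B/2 − 1, so I = 11/2 − 3/2 + 1 = 5.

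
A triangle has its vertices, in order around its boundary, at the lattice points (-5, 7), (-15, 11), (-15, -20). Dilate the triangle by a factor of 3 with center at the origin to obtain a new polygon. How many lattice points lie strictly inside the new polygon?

1345

Using the shoelace formula, 2A = |((-5)·11 − (-15)·7) + ((-15)·(-20) − (-15)·11) + ((-15)·7 − (-5)·(-20))| = 310, so the area is 155.
The number of boundary lattice points is Σ gcd(|Δx|,|Δy|) = gcd(10,4) + gcd(0,31) + gcd(10,27) = 2+31+1 = 34.
Scaling by 3 multiplies the area by 3² = 9 (so the new area is 1395) and multiplies the boundary lattice-point count by 3, giving 102.
By Pick's theorem, the interior count of the dilated polygon is 1395 − 102/2 + 1 = 1345.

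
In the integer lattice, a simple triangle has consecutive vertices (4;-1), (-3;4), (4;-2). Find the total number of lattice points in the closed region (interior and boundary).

6

By the shoelace formula, twice the signed area is |(4·4 − (-3)·(-1)) + ((-3)·(-2) − 4·4) + (4·(-1) − 4·(-2))| = 7, so the area is 3.5.
Summing gcd(|Δx|,|Δy|) over the edges gives the boundary count: gcd(7,5) + gcd(7,6) + gcd(0,1) = 1+1+1 = 3.
Pick's theorem gives I = A − B/2 + 1 = 3.5 − 3/2 + 1 = 3, so the closed region contains I + B = 3 + 3 = 6 lattice points.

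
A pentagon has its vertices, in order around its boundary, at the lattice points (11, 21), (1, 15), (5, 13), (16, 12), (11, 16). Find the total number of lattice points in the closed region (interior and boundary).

63

The shoelace formula gives twice the area as |[11·15 − 1·21] + [1·13 − 5·15] + [5·12 − 16·13] + [16·16 − 11·12] + [11·21 − 11·16]| = 113, so the area is 113/2.
The number of boundary lattice points is Σ gcd(|Δx|,|Δy|) = gcd(10,6) + gcd(4,2) + gcd(11,1) + gcd(5,4) + gcd(0,5) = 2+2+1+1+5 = 11.
Pick's theorem gives I = A − B/2 + 1 = 113/2 − 11/2 + 1 = 52, so the closed region contains I + B = 52 + 11 = 63 lattice points.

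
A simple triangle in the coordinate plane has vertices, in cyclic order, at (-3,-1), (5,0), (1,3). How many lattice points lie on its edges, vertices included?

The number of boundary lattice points is Σ gcd(|Δx|,|Δy|) = gcd(8,1) + gcd(4,3) + gcd(4,4) = 1+1+4 = 6.

6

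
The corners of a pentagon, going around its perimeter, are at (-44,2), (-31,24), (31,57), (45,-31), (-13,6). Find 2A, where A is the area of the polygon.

By the shoelace formula, twice the signed area is |((-44)·24 − (-31)·2) + ((-31)·57 − 31·24) + (31·(-31) − 45·57) + (45·6 − (-13)·(-31)) + ((-13)·2 − (-44)·6)| = 6926, so the area is 3463.

6926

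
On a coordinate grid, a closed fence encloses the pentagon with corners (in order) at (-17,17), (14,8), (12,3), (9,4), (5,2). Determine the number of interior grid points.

143

Using the shoelace formula, 2A = |[(-17)·8 − 14·17] + [14·3 − 12·8] + [12·4 − 9·3] + [9·2 − 5·4] + [5·17 − (-17)·2]| = 290, so the area is 145.
The number of boundary lattice points is Σ gcd(|Δx|,|Δy|) = gcd(31,9) + gcd(2,5) + gcd(3,1) + gcd(4,2) + gcd(22,15) = 1+1+1+2+1 = 6.
By Pick's theorem A = I + B/2 − 1, so I = 145 − 6/2 + 1 = 143.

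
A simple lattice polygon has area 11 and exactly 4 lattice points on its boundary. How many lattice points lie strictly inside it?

From Pick's theorem, I = A − B/2 + 1 = 11 − 4/2 + 1 = 10.

10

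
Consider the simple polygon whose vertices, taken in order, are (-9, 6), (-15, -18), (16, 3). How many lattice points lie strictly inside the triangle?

306

The shoelace formula gives twice the area as |((-9)·(-18) − (-15)·6) + ((-15)·3 − 16·(-18)) + (16·6 − (-9)·3)| = 618, so the area is 309.
The number of boundary lattice points is Σ gcd(|Δx|,|Δy|) = gcd(6,24) + gcd(31,21) + gcd(25,3) = 6+1+1 = 8.
Pick's theorem gives I = A − B/2 + 1 = 309 − 8/2 + 1 = 306.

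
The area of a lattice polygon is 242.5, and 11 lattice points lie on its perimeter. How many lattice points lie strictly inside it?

238

Pick's theorem A = I + B/2 − 1 rearranges to I = A − B/2 + 1 = 242.5 − 11/2 + 1 = 238.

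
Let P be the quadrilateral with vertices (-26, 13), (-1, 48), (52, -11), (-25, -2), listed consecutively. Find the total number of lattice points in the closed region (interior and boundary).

Using the shoelace formula, 2A = |((-26)·48 − (-1)·13) + ((-1)·(-11) − 52·48) + (52·(-2) − (-25)·(-11)) + ((-25)·13 − (-26)·(-2))| = 4476, so the area is 2238.
Along each edge there are gcd(|Δx|,|Δy|)+1 lattice points, so counting each shared vertex once the boundary has gcd(25,35) + gcd(53,59) + gcd(77,9) + gcd(1,15) = 5+1+1+1 = 8.
Pick's theorem gives I = A − B/2 + 1 = 2238 − 8/2 + 1 = 2235, so the closed region contains I + B = 2235 + 8 = 2243 lattice points.

2243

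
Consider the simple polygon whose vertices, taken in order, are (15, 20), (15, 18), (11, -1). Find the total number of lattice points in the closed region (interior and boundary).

7

The shoelace formula gives twice the area as |(15·18 − 15·20) + (15·(-1) − 11·18) + (11·20 − 15·(-1))| = 8, so the area is 4.
Along each edge there are gcd(|Δx|,|Δy|)+1 lattice points, so counting each shared vertex once the boundary has gcd(0,2) + gcd(4,19) + gcd(4,21) = 2+1+1 = 4.
Pick's theorem gives I = A − B/2 + 1 = 4 − 4/2 + 1 = 3, so the closed region contains I + B = 3 + 4 = 7 lattice points.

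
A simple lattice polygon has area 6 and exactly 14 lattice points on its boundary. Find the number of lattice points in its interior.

Pick's theorem A = I + B/2 − 1 rearranges to I = A − B/2 + 1 = 6 − 14/2 + 1 = 0.

0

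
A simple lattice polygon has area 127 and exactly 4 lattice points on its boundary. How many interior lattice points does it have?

126

Pick's theorem A = I + B/2 − 1 rearranges to I = A − B/2 + 1 = 127 − 4/2 + 1 = 126.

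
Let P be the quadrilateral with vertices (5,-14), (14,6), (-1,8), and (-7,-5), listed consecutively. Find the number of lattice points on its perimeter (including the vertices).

Along each edge there are gcd(|Δx|,|Δy|)+1 lattice points, so counting each shared vertex once the boundary has gcd(9,20) + gcd(15,2) + gcd(6,13) + gcd(12,9) = 1+1+1+3 = 6.

6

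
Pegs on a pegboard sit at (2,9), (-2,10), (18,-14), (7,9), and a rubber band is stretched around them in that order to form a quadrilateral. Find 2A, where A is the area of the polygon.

191

Using the shoelace formula, 2A = |[2·10 − (-2)·9] + [(-2)·(-14) − 18·10] + [18·9 − 7·(-14)] + [7·9 − 2·9]| = 191, so the area is 191/2.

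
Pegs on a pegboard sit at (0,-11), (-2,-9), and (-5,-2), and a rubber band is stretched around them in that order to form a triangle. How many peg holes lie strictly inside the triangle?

By the shoelace formula, twice the signed area is |[0·(-9) − (-2)·(-11)] + [(-2)·(-2) − (-5)·(-9)] + [(-5)·(-11) − 0·(-2)]| = 8, so the area is 4.
The number of boundary lattice points is Σ gcd(|Δx|,|Δy|) = gcd(2,2) + gcd(3,7) + gcd(5,9) = 2+1+1 = 4.
Pick's theorem gives I = A − B/2 + 1 = 4 − 4/2 + 1 = 3.

3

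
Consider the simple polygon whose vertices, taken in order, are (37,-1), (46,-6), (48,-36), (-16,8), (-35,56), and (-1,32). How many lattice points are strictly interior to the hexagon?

The shoelace formula gives twice the area as |(37·(-6) − 46·(-1)) + (46·(-36) − 48·(-6)) + (48·8 − (-16)·(-36)) + ((-16)·56 − (-35)·8) + ((-35)·32 − (-1)·56) + ((-1)·(-1) − 37·32)| = 4599, so the area is 4599/2.
Summing gcd(|Δx|,|Δy|) over the edges gives the boundary count: gcd(9,5) + gcd(2,30) + gcd(64,44) + gcd(19,48) + gcd(34,24) + gcd(38,33) = 1+2+4+1+2+1 = 11.
Pick's theorem gives I = A − B/2 + 1 = 4599/2 − 11/2 + 1 = 2295.

2295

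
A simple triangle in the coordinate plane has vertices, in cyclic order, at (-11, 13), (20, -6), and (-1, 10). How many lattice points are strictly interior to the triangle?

Using the shoelace formula, 2A = |[(-11)·(-6) − 20·13] + [20·10 − (-1)·(-6)] + [(-1)·13 − (-11)·10]| = 97, so the area is 97/2.
Summing gcd(|Δx|,|Δy|) over the edges gives the boundary count: gcd(31,19) + gcd(21,16) + gcd(10,3) = 1+1+1 = 3.
By Pick's theorem A = I + B/2 − 1, so I = 97/2 − 3/2 + 1 = 48.

48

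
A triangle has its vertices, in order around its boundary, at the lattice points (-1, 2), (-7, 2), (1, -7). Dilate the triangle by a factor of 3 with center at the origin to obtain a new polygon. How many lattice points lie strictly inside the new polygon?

232

Using the shoelace formula, 2A = |((-1)·2 − (-7)·2) + ((-7)·(-7) − 1·2) + (1·2 − (-1)·(-7))| = 54, so the area is 27.
Summing gcd(|Δx|,|Δy|) over the edges gives the boundary count: gcd(6,0) + gcd(8,9) + gcd(2,9) = 6+1+1 = 8.
Scaling by 3 multiplies the area by 3² = 9 (so the new area is 243) and multiplies the boundary lattice-point count by 3, giving 24.
By Pick's theorem, the interior count of the dilated polygon is 243 − 24/2 + 1 = 232.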